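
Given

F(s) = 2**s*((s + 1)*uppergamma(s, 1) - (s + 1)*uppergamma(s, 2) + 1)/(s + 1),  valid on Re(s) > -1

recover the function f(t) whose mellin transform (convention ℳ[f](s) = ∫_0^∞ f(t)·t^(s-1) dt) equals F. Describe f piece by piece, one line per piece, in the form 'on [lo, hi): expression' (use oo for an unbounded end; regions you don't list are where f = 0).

remove the common scale on t first: t on [0, 1); exp(-t) on [1, 2)
integrate the 2 segments split at 2, then add the results
∫ t/2·t^(s-1) over [0, 2)
on [2, 4) integrate f = exp(-t/2) against the kernel

on [0, 2): t/2
on [2, 4): exp(-t/2)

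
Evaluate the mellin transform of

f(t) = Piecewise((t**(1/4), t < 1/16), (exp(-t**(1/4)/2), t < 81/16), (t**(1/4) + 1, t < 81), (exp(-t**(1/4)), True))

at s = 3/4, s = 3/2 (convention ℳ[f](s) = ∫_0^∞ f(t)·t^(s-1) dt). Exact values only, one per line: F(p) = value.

remove the power substitution first: sqrt(t) on [0, 1/4); exp(-sqrt(t)/2) on [1/4, 9/4); sqrt(t) + 1 on [9/4, 9); …
back out the power substitution: t on [0, 1/2); exp(-t/2) on [1/2, 3/2); t + 1 on [3/2, 3); …
linearity at 1/16, 81/16, 81 turns ℳ[f](s) into 4 summed integrals
between 0 and 1/16 the integrand is t**(1/4)·t^(s-1)
the [1/16, 81/16) slice contributes ∫ exp(-t**(1/4)/2)·t^(s-1) dt
∫ (t**(1/4) + 1)·t^(s-1) over [81/16, 81)
on [81, ∞) integrate f = exp(-t**(1/4)) against the kernel

F(3/4) = -130*exp(-3/4) + 68*exp(-3) + 82*exp(-1/4) + 215/2
F(3/2) = -260103*exp(-3/4)/4 + 8832*exp(-3) + 384913/224 + 157781*exp(-1/4)/4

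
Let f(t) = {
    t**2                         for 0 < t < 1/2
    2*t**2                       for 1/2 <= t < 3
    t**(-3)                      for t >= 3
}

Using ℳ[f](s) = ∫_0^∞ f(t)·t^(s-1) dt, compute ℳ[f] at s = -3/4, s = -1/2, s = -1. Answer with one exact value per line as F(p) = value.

back out the shared t-power: t on [0, 1/2); 2*t on [1/2, 3); t**(-4) on [3, ∞)
slice at 1/2, 3, transform all 3 pieces, and sum them
on [0, 1/2) integrate f = t**2 against the kernel
the [1/2, 3) slice contributes ∫ 2*t**2·t^(s-1) dt
∫ over [3, ∞) of t**(-3)·t^(s-1) joins the sum

F(-3/4) = 2**(3/4)*(-243 + 2918*6**(1/4))/1215
F(-1/2) = sqrt(2)*(-189 + 2270*sqrt(6))/1134
F(-1) = 1783/324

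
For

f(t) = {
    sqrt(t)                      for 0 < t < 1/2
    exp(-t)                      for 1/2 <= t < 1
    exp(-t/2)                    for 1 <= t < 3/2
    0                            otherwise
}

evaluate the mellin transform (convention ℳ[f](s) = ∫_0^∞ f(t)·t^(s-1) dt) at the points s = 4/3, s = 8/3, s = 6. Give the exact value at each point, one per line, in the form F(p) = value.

F(4/3) = -2*2**(1/3)*uppergamma(4/3, 3/4) - uppergamma(4/3, 1) + 3*2**(1/6)/22 + uppergamma(4/3, 1/2) + 2*2**(1/3)*uppergamma(4/3, 1/2)
F(8/3) = -4*2**(2/3)*uppergamma(8/3, 3/4) - uppergamma(8/3, 1) + 3*2**(5/6)/152 + uppergamma(8/3, 1/2) + 4*2**(2/3)*uppergamma(8/3, 1/2)
F(6) = -260103*exp(-3/4)/16 - 326*exp(-1) + sqrt(2)/832 + 411515*exp(-1/2)/32

cuts at 1/2, 1: linearity sums the 3 kernel integrals
on [0, 1/2): add ∫ sqrt(t)·t^(s-1) dt
on [1/2, 1) integrate f = exp(-t) against the kernel
on [1, 3/2): add ∫ exp(-t/2)·t^(s-1) dt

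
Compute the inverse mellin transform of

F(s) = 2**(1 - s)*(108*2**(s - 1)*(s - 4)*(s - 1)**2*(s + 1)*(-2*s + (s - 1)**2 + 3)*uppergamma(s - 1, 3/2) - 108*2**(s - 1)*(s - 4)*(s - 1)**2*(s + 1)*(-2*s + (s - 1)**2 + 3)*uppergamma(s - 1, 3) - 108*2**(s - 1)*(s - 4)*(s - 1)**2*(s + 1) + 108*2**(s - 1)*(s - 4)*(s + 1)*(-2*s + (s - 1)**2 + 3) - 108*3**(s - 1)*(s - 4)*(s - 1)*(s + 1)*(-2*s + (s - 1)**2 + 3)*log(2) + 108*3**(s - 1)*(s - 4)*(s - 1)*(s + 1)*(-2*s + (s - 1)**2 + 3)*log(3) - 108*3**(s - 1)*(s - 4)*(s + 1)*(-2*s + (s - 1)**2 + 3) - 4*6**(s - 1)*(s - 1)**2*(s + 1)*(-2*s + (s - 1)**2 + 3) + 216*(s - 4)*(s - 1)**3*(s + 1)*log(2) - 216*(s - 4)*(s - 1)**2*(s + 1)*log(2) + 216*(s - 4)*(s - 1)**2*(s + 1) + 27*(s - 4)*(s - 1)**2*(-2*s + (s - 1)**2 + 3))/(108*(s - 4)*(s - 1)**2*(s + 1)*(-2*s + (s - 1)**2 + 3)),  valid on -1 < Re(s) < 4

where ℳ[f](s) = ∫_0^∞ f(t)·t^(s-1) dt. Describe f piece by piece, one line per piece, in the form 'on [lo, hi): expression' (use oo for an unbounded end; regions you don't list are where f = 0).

the shared t-power comes off first: t**2 on [0, 1/2); log(t)/t on [1/2, 1); log(t) on [1, 3/2); …
linearity at 1/2, 1, 3/2, 3 turns ℳ[f](s) into 5 summed integrals
∫ over [0, 1/2) of t·t^(s-1) joins the sum
on [1/2, 1): add ∫ log(t)/t**2·t^(s-1) dt
on [1, 3/2) integrate f = log(t)/t against the kernel
the [3/2, 3) slice contributes ∫ exp(-t)/t·t^(s-1) dt
segment 3 to ∞ holds t**(-4); add its integral

on [0, 1/2): t
on [1/2, 1): log(t)/t**2
on [1, 3/2): log(t)/t
on [3/2, 3): exp(-t)/t
on [3, oo): t**(-4)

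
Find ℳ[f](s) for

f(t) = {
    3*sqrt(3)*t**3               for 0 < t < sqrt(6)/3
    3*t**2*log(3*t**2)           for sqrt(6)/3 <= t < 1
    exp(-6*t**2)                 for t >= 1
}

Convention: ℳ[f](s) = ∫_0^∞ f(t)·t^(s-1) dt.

reversing the power substitution: 3*sqrt(3)*t**(3/2) on [0, 2/3); 3*t*log(3*t) on [2/3, 1); exp(-6*t) on [1, ∞)
peel off the common scale on t: t**(3/2) on [0, 2); t*log(t) on [2, 3); exp(-2*t) on [3, ∞)
treat the 3 regions marked off by sqrt(6)/3, 1 separately and sum
on [0, sqrt(6)/3) integrate f = 3*sqrt(3)*t**3 against the kernel
on [sqrt(6)/3, 1): add ∫ 3*t**2*log(3*t**2)·t^(s-1) dt
on [1, ∞): add ∫ exp(-6*t**2)·t^(s-1) dt

(-12**(s/2)*s*(s + 3)*log(2) - 2*12**(s/2)*(s + 3)*log(2) + 2*12**(s/2)*(s + 3) + 4*12**(s/2)*sqrt(2)*(s**2/4 + s + 1) + 3*18**(s/2)*s*(s + 3)*log(3)/2 - 3*18**(s/2)*(s + 3) + 3*18**(s/2)*(s + 3)*log(3) + 3**(s/2)*(s + 3)*(s**2/4 + s + 1)*uppergamma(s/2, 6))/(2*18**(s/2)*(s + 3)*(s**2/4 + s + 1))
  Re(s) > -3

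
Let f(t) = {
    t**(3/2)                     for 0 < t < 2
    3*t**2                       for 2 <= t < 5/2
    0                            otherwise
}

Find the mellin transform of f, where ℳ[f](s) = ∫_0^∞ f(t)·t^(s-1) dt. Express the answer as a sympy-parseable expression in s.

cuts at 2: linearity sums the 2 kernel integrals
on [0, 2) integrate f = t**(3/2) against the kernel
on [2, 5/2): add ∫ 3*t**2·t^(s-1) dt

(-48*2**s*(2*s + 3) + 16*2**(s + 1/2)*(s + 2) + 75*(5/2)**s*(2*s + 3))/(4*(s + 2)*(2*s + 3))
  Re(s) > -3/2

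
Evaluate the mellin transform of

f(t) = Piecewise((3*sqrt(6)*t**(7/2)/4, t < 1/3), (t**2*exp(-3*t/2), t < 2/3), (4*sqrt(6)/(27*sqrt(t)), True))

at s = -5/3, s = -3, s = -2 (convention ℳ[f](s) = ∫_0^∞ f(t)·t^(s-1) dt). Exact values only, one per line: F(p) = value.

reversing the shared t-power: 3*sqrt(6)*t**(3/2)/4 on [0, 1/3); exp(-3*t/2) on [1/3, 2/3); 4*sqrt(6)/(27*t**(5/2)) on [2/3, ∞)
back out the common scale on t: t**(3/2) on [0, 1/2); exp(-t) on [1/2, 1); t**(-5/2) on [1, ∞)
summing 3 kernel integrals split by 1/3, 2/3 yields ℳ[f](s)
the [0, 1/3) slice contributes ∫ 3*sqrt(6)*t**(7/2)/4·t^(s-1) dt
between 1/3 and 2/3 the integrand is t**2*exp(-3*t/2)·t^(s-1)
[2/3, ∞) adds the kernel integral of 4*sqrt(6)/(27*sqrt(t))

F(-5/3) = 3**(2/3)*(-286*2**(1/3)*uppergamma(1/3, 1) + 39*sqrt(2) + 132*2**(1/3) + 286*2**(1/3)*uppergamma(1/3, 1/2))/858
F(-3) = -3*expint(2, 1)/2 + 3/7 + 3*expint(2, 1/2) + 3*sqrt(2)/2
F(-2) = Ei(-1) + sqrt(2)/6 + 2/5 - Ei(-1/2)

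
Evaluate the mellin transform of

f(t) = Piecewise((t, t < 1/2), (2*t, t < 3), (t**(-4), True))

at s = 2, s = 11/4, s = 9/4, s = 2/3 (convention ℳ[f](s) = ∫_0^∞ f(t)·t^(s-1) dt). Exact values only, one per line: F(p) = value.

treat the 3 regions marked off by 1/2, 3 separately and sum
the [0, 1/2) slice contributes ∫ t·t^(s-1) dt
for t in [1/2, 3): the term is ∫ 2*t·t^(s-1)
on [3, ∞): add ∫ t**(-4)·t^(s-1) dt

F(2) = 1297/72
F(11/4) = 2**(1/4)*(-3 + 1304*6**(3/4))/180
F(9/4) = 2**(3/4)*(-63 + 27320*6**(1/4))/3276
F(2/3) = 2**(1/3)*(-81 + 973*6**(2/3))/540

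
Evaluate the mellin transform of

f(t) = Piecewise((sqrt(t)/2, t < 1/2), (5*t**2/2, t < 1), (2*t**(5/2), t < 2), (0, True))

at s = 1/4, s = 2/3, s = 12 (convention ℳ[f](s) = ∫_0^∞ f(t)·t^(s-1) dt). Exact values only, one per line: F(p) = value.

treat the 3 regions marked off by 1/2, 1 separately and sum
on [0, 1/2): add ∫ sqrt(t)/2·t^(s-1) dt
∫ 5*t**2/2·t^(s-1) over [1/2, 1)
on [1, 2) integrate f = 2*t**(5/2) against the kernel

F(1/4) = 38/99 + 2**(1/4)/3 + 1097*2**(3/4)/396
F(2/3) = -15*2**(1/3)/128 + 3*2**(5/6)/28 + 93/304 + 96*2**(1/6)/19
F(12) = 540527/13303808 + 13421772829*sqrt(2)/5939200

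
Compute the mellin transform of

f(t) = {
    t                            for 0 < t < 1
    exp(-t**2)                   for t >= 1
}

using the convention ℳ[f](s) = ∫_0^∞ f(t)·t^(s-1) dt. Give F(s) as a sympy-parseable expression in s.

((s + 1)*uppergamma(s/2, 1) + 2)/(2*(s + 1))
  Re(s) > -1

invert the power substitution to get sqrt(t) on [0, 1); exp(-t) on [1, ∞)
summing 2 kernel integrals split by 1 yields ℳ[f](s)
on [0, 1): add ∫ t·t^(s-1) dt
piece [1, ∞): integrate exp(-t**2) against the kernel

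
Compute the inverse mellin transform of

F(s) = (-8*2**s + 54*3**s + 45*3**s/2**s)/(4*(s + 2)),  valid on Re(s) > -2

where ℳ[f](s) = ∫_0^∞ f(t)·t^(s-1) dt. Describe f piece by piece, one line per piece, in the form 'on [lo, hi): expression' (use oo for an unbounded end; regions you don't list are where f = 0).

on [0, 3/2): 6*t**2
on [3/2, 2): t**2
on [2, 3): 3*t**2/2

split f at 3/2, 2: ℳ[f](s) collects 3 kernel integrals
∫ 6*t**2·t^(s-1) over [0, 3/2)
on [3/2, 2) integrate f = t**2 against the kernel
∫ over [2, 3) of 3*t**2/2·t^(s-1) joins the sum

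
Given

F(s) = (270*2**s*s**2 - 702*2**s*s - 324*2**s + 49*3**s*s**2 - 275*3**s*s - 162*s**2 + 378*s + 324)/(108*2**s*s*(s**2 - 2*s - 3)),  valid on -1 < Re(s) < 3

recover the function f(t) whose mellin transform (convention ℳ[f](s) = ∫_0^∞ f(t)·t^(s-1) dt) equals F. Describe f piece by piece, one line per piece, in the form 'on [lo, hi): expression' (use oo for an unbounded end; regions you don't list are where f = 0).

on [0, 1/2): t
on [1/2, 1): 2*t + 1
on [1, 3/2): t/2
on [3/2, oo): t**(-3)

decompose at 1/2, 1, 3/2; ℳ[f](s) sums the 4 pieces' integrals
on [0, 1/2): add ∫ t·t^(s-1) dt
on [1/2, 1): add ∫ (2*t + 1)·t^(s-1) dt
between 1 and 3/2 the integrand is t/2·t^(s-1)
∫ t**(-3)·t^(s-1) over [3/2, ∞)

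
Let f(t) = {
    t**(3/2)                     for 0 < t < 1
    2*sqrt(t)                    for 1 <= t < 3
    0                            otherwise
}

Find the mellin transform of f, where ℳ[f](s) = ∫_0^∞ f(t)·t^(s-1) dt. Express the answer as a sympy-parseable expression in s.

split f at 1: ℳ[f](s) collects 2 kernel integrals
segment 0 to 1 holds t**(3/2); add its integral
∫ over [1, 3) of 2*sqrt(t)·t^(s-1) joins the sum

(4*sqrt(3)*3**s*(2*s + 3) - 4*s - 10)/((2*s + 1)*(2*s + 3))
  Re(s) > -3/2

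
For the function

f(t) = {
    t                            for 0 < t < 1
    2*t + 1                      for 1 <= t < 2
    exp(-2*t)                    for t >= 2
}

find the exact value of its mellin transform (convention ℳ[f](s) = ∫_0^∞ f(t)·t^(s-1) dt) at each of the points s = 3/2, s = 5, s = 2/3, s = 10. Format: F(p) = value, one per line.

f breaks at 1, 2 into 3 integrals to sum
over [0, 1), the kernel integral of t enters the sum
[1, 2) adds the kernel integral of (2*t + 1)
[2, ∞) adds the kernel integral of exp(-2*t)

F(3/2) = -16/15 + sqrt(2)*sqrt(pi)*erfc(2)/8 + sqrt(2)*exp(-4)/2 + 68*sqrt(2)/15
F(5) = 103*exp(-4)/4 + 821/30
F(2/3) = -21/10 + 2**(1/3)*uppergamma(2/3, 4)/2 + 39*2**(2/3)/10
F(10) = 153527*exp(-4)/8 + 52203/110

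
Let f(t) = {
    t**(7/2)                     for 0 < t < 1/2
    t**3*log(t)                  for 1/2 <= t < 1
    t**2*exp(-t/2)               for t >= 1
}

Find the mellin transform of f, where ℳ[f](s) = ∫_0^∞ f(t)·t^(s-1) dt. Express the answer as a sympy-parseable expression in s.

(32*2**(2*s)*(2*s + 7)*(2*s + (s + 2)**2 + 5)*uppergamma(s + 2, 1/2) - 8*2**s*(2*s + 7) + 2*s + (s + 2)*(2*s + 7)*log(2) + (2*s + 7)*log(2) + sqrt(2)*(2*s + (s + 2)**2 + 5) + 7)/(8*2**s*(2*s + 7)*(2*s + (s + 2)**2 + 5))
  Re(s) > -7/2

remove the shared t-power first: t**(3/2) on [0, 1/2); t*log(t) on [1/2, 1); exp(-t/2) on [1, ∞)
slice at 1/2, 1, transform all 3 pieces, and sum them
∫ t**(7/2)·t^(s-1) over [0, 1/2)
[1/2, 1) adds the kernel integral of t**3*log(t)
between 1 and ∞ the integrand is t**2*exp(-t/2)·t^(s-1)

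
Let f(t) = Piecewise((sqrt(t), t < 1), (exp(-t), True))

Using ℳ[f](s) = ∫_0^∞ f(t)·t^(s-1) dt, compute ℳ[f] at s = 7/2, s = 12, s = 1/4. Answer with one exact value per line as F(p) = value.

F(7/2) = (E*(2 + 15*sqrt(pi)*erfc(1)) + 58)*exp(-1)/8
F(12) = 2/25 + 108505112*exp(-1)
F(1/4) = uppergamma(1/4, 1) + 4/3

linearity at 1 turns ℳ[f](s) into 2 summed integrals
on [0, 1) integrate f = sqrt(t) against the kernel
∫ exp(-t)·t^(s-1) over [1, ∞)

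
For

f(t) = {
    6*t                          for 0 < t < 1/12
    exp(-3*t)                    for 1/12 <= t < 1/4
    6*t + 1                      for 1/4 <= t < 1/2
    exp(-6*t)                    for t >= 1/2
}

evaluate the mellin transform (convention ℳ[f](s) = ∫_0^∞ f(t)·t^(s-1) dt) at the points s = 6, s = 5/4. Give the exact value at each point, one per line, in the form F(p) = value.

F(6) = -86701*exp(-3/4)/248832 + 23*exp(-3)/486 + 384913/41803776 + 157781*exp(-1/4)/746496
F(5/4) = sqrt(2)*3**(3/4)*(-99*3**(1/4) - 90*sqrt(2)*uppergamma(5/4, 3/4) + 45*2**(1/4)*uppergamma(5/4, 3) + 5 + 90*sqrt(2)*uppergamma(5/4, 1/4) + 288*6**(1/4))/1620

strip the common scale on t: 2*t on [0, 1/4); exp(-t) on [1/4, 3/4); 2*t + 1 on [3/4, 3/2); …
reversing the common scale on t: t on [0, 1/2); exp(-t/2) on [1/2, 3/2); t + 1 on [3/2, 3); …
cuts at 1/12, 1/4, 1/2: linearity sums the 4 kernel integrals
for t in [0, 1/12): the term is ∫ 6*t·t^(s-1)
piece [1/12, 1/4): integrate exp(-3*t) against the kernel
over [1/4, 1/2), the kernel integral of (6*t + 1) enters the sum
[1/2, ∞) adds the kernel integral of exp(-6*t)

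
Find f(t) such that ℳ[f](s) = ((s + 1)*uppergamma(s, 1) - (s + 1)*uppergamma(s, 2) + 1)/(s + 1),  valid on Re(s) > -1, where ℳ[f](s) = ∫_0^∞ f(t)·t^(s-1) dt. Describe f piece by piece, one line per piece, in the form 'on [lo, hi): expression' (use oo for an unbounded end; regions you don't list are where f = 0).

treat the 2 regions marked off by 1 separately and sum
on [0, 1): add ∫ t·t^(s-1) dt
over [1, 2), the kernel integral of exp(-t) enters the sum

on [0, 1): t
on [1, 2): exp(-t)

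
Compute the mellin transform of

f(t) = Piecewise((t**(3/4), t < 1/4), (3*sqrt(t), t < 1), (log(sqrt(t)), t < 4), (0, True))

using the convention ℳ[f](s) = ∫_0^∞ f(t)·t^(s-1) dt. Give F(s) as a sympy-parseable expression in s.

remove the power substitution first: t**(3/2) on [0, 1/2); 3*t on [1/2, 1); log(t) on [1, 2)
cuts at 1/4, 1: linearity sums the 3 kernel integrals
∫ over [0, 1/4) of t**(3/4)·t^(s-1) joins the sum
between 1/4 and 1 the integrand is 3*sqrt(t)·t^(s-1)
over [1, 4), the kernel integral of log(sqrt(t)) enters the sum

2**(-2*s - 1)*(16**s*s*(2*s + 1)*(4*s + 3)*log(4) - 16**s*(2*s + 1)*(4*s + 3) + 2**(2*s + 2)*s**2*(12*s + 9) + 4**s*(2*s + 1)*(4*s + 3) + s**2*(-24*s - 18) + sqrt(2)*s**2*(4*s + 2))/(s**2*(2*s + 1)*(4*s + 3))
  Re(s) > -3/4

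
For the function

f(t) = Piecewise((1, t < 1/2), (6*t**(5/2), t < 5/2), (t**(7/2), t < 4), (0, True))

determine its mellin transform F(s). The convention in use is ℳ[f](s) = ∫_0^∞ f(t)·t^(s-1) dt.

treat the 3 regions marked off by 1/2, 5/2 separately and sum
∫ over [0, 1/2) of 1·t^(s-1) joins the sum
segment 1/2 to 5/2 holds 6*t**(5/2); add its integral
[5/2, 4) adds the kernel integral of t**(7/2)

(4096*2**(3*s)*s**2 + 10240*2**(3*s)*s + 350*sqrt(10)*5**s*s**2 + 1475*sqrt(10)*5**s*s - 24*sqrt(2)*s**2 + 32*s**2 - 84*sqrt(2)*s + 192*s + 280)/(8*2**s*s*(4*s**2 + 24*s + 35))
  Re(s) > 0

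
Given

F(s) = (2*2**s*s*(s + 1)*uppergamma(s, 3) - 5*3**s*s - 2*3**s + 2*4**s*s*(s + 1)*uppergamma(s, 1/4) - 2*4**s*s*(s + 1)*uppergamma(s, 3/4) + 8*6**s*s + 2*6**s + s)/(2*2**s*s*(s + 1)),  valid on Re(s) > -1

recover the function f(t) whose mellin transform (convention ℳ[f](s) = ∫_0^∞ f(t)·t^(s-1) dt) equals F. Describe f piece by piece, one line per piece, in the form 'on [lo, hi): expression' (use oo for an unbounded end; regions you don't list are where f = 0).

on [0, 1/2): t
on [1/2, 3/2): exp(-t/2)
on [3/2, 3): t + 1
on [3, oo): exp(-t)

f breaks at 1/2, 3/2, 3 into 4 integrals to sum
segment 0 to 1/2 holds t; add its integral
[1/2, 3/2) adds the kernel integral of exp(-t/2)
∫ over [3/2, 3) of (t + 1)·t^(s-1) joins the sum
on [3, ∞): add ∫ exp(-t)·t^(s-1) dt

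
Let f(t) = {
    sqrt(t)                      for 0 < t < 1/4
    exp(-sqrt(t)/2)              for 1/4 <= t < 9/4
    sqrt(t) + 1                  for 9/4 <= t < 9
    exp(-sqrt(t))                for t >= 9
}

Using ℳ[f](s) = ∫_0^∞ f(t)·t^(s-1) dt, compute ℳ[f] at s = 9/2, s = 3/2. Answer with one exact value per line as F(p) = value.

the power substitution comes off first: t on [0, 1/2); exp(-t/2) on [1/2, 3/2); t + 1 on [3/2, 3); …
treat the 4 regions marked off by 1/4, 9/4, 9 separately and sum
on [0, 1/4): add ∫ sqrt(t)·t^(s-1) dt
piece [1/4, 9/4): integrate exp(-sqrt(t)/2) against the kernel
over [9/4, 9), the kernel integral of (sqrt(t) + 1) enters the sum
over [9, ∞), the kernel integral of exp(-sqrt(t)) enters the sum

F(9/2) = -5593984641*exp(-3/4)/64 + 20689567/1280 + 1613538*exp(-3) + 3392923553*exp(-1/4)/64
F(3/2) = -65*exp(-3/4) + 34*exp(-3) + 41*exp(-1/4) + 215/4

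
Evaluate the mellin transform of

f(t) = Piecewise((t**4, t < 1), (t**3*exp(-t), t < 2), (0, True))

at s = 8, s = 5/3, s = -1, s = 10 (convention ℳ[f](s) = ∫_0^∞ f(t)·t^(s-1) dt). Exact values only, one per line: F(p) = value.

F(8) = -26813184*exp(-2) + 1/12 + 9864101*exp(-1)
F(5/3) = -uppergamma(14/3, 2) + 3/17 + uppergamma(14/3, 1)
F(-1) = -3*exp(-2) + 1/3 + 2*exp(-1)
F(10) = -3539368960*exp(-2) + 1/14 + 1302061345*exp(-1)

remove the shared t-power first: t**2 on [0, 1); t*exp(-t) on [1, 2)
back out the shared t-power: t on [0, 1); exp(-t) on [1, 2)
the 2 pieces separated at 1 each add one integral
[0, 1) adds the kernel integral of t**4
over [1, 2), the kernel integral of t**3*exp(-t) enters the sum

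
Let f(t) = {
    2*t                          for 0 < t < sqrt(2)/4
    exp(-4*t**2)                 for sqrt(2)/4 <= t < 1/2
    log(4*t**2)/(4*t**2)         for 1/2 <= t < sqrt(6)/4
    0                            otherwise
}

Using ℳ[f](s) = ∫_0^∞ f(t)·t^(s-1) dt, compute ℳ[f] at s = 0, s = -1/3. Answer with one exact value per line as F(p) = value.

F(0) = -log(3)/3 + Ei(-1)/2 + 1/6 + log(2)/3 - Ei(-1/2)/2 + sqrt(2)/2
F(-1/3) = sqrt(2)*(-48*3**(5/6) + log(2**(56*3**(5/6))/3**(56*3**(5/6))) - 147*2**(5/6)*uppergamma(-1/6, 1) + 147*2**(5/6)*uppergamma(-1/6, 1/2) + 108*2**(5/6) + 441*sqrt(2))/588

back out the common scale on t: t on [0, sqrt(2)/2); exp(-t**2) on [sqrt(2)/2, 1); log(t**2)/t**2 on [1, sqrt(6)/2)
peel off the power substitution: sqrt(t) on [0, 1/2); exp(-t) on [1/2, 1); log(t)/t on [1, 3/2)
decompose at sqrt(2)/4, 1/2; ℳ[f](s) sums the 3 pieces' integrals
segment [0, sqrt(2)/4) carries 2*t; integrate it
∫ over [sqrt(2)/4, 1/2) of exp(-4*t**2)·t^(s-1) joins the sum
between 1/2 and sqrt(6)/4 the integrand is log(4*t**2)/(4*t**2)·t^(s-1)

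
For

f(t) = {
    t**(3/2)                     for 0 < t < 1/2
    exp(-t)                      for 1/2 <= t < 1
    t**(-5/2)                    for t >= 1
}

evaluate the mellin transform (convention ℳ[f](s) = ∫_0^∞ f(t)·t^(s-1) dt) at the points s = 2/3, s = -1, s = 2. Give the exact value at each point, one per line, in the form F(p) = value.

f breaks at 1/2, 1 into 3 integrals to sum
over [0, 1/2), the kernel integral of t**(3/2) enters the sum
on [1/2, 1) integrate f = exp(-t) against the kernel
piece [1, ∞): integrate t**(-5/2) against the kernel

F(2/3) = -uppergamma(2/3, 1) + 3*2**(5/6)/52 + 6/11 + uppergamma(2/3, 1/2)
F(-1) = -expint(2, 1) + 2/7 + 2*expint(2, 1/2) + sqrt(2)
F(2) = -2*exp(-1) + sqrt(2)/56 + 3*exp(-1/2)/2 + 2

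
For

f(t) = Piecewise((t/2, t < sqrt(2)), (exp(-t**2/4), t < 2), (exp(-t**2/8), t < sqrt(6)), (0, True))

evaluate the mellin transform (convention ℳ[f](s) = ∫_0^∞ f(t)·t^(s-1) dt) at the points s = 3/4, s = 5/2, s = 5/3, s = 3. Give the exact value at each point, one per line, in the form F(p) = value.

F(3/4) = -2**(1/8)*uppergamma(3/8, 3/4) - 2**(3/4)*uppergamma(3/8, 1)/2 + 2**(3/4)*uppergamma(3/8, 1/2)/2 + 2*2**(7/8)/7 + 2**(1/8)*uppergamma(3/8, 1/2)
F(5/2) = -4*2**(3/4)*uppergamma(5/4, 3/4) - 2*sqrt(2)*uppergamma(5/4, 1) + 2*2**(3/4)/7 + 2*sqrt(2)*uppergamma(5/4, 1/2) + 4*2**(3/4)*uppergamma(5/4, 1/2)
F(5/3) = -2*sqrt(2)*uppergamma(5/6, 3/4) - 2**(2/3)*uppergamma(5/6, 1) + 3*2**(1/3)/8 + 2**(2/3)*uppergamma(5/6, 1/2) + 2*sqrt(2)*uppergamma(5/6, 1/2)
F(3) = -4*sqrt(6)*exp(-3/4) - 4*sqrt(2)*sqrt(pi)*erfc(sqrt(3)/2) - 4*exp(-1) - 2*sqrt(pi)*erfc(1) + 1/2 + 2*sqrt(pi)*erfc(sqrt(2)/2) + 2*sqrt(2)*exp(-1/2) + 4*sqrt(2)*sqrt(pi)*erfc(sqrt(2)/2) + 8*exp(-1/2)

reversing the common scale on t: t on [0, sqrt(2)/2); exp(-t**2) on [sqrt(2)/2, 1); exp(-t**2/2) on [1, sqrt(6)/2)
the power substitution comes off first: sqrt(t) on [0, 1/2); exp(-t) on [1/2, 1); exp(-t/2) on [1, 3/2)
cuts at sqrt(2), 2: linearity sums the 3 kernel integrals
∫ t/2·t^(s-1) over [0, sqrt(2))
on [sqrt(2), 2): add ∫ exp(-t**2/4)·t^(s-1) dt
∫ exp(-t**2/8)·t^(s-1) over [2, sqrt(6))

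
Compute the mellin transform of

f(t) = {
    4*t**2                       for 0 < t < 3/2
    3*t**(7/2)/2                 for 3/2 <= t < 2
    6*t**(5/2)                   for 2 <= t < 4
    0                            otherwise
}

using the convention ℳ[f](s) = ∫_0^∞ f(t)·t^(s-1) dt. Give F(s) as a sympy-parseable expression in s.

(-12*2**(s + 5/2)*(s + 2)*(2*s + 7) + 3*2**(s + 7/2)*(s + 2)*(2*s + 5) + 4*(3/2)**(s + 2)*(2*s + 5)*(2*s + 7) - 3*(3/2)**(s + 7/2)*(s + 2)*(2*s + 5) + 12*4**(s + 5/2)*(s + 2)*(2*s + 7))/((s + 2)*(2*s + 5)*(2*s + 7))
  Re(s) > -2

summing 3 kernel integrals split by 3/2, 2 yields ℳ[f](s)
segment [0, 3/2) carries 4*t**2; integrate it
∫ over [3/2, 2) of 3*t**(7/2)/2·t^(s-1) joins the sum
∫ over [2, 4) of 6*t**(5/2)·t^(s-1) joins the sum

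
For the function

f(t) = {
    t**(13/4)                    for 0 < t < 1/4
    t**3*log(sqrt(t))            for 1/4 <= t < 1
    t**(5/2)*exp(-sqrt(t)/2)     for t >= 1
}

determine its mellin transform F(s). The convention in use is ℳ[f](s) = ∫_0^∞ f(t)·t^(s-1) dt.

back out the shared t-power: t**(5/4) on [0, 1/4); t*log(sqrt(t)) on [1/4, 1); sqrt(t)*exp(-sqrt(t)/2) on [1, ∞)
the power substitution comes off first: t**(5/2) on [0, 1/2); t**2*log(t) on [1/2, 1); t*exp(-t/2) on [1, ∞)
back out the shared t-power: t**(3/2) on [0, 1/2); t*log(t) on [1/2, 1); exp(-t/2) on [1, ∞)
integrate the 3 segments split at 1/4, 1, then add the results
on [0, 1/4) integrate f = t**(13/4) against the kernel
∫ over [1/4, 1) of t**3*log(sqrt(t))·t^(s-1) joins the sum
segment 1 to ∞ holds t**(5/2)*exp(-sqrt(t)/2); add its integral

(2048*2**(4*s)*(4*s + 13)*(4*s + (2*s + 5)**2 + 11)*uppergamma(2*s + 5, 1/2) - 64*2**(2*s)*(4*s + 13) + 4*s + (2*s + 5)*(4*s + 13)*log(2) + (4*s + 13)*log(2) + sqrt(2)*(4*s + (2*s + 5)**2 + 11) + 13)/(32*2**(2*s)*(4*s + 13)*(4*s + (2*s + 5)**2 + 11))
  Re(s) > -13/4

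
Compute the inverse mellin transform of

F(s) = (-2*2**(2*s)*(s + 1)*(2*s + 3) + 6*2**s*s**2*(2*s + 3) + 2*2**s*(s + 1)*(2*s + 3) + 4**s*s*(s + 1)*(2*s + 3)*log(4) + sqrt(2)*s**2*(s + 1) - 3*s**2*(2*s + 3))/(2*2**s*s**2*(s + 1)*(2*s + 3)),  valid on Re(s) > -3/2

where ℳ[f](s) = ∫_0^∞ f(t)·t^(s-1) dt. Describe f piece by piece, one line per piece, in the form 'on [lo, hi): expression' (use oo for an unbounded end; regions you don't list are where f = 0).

on [0, 1/2): t**(3/2)
on [1/2, 1): 3*t
on [1, 2): log(t)

along the cuts 1/2, 1, ℳ[f](s) splits into 3 integrals
for t in [0, 1/2): the term is ∫ t**(3/2)·t^(s-1)
for t in [1/2, 1): the term is ∫ 3*t·t^(s-1)
∫ over [1, 2) of log(t)·t^(s-1) joins the sum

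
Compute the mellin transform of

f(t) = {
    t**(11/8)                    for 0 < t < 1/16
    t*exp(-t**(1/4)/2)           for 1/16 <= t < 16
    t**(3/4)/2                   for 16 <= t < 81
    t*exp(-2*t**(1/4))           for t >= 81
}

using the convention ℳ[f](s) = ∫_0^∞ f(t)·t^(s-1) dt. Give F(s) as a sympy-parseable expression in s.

invert the shared t-power to get t**(3/8) on [0, 1/16); exp(-t**(1/4)/2) on [1/16, 16); 1/(2*t**(1/4)) on [16, 81); …
undo the power substitution: t**(3/4) on [0, 1/4); exp(-sqrt(t)/2) on [1/4, 4); 1/(2*sqrt(t)) on [4, 9); …
invert the power substitution to get t**(3/2) on [0, 1/2); exp(-t/2) on [1/2, 2); 1/(2*t) on [2, 3); …
slice at 1/16, 16, 81, transform all 4 pieces, and sum them
segment [0, 1/16) carries t**(11/8); integrate it
over [1/16, 16), the kernel integral of t*exp(-t**(1/4)/2) enters the sum
∫ over [16, 81) of t**(3/4)/2·t^(s-1) joins the sum
∫ over [81, ∞) of t*exp(-2*t**(1/4))·t^(s-1) joins the sum

(1296**s*(4*s + 3)*(8*s + 11)*uppergamma(4*s + 4, 6)/4 + 1296**s*sqrt(2)*(4*s + 3)/8 + 64*331776**s*(4*s + 3)*(8*s + 11)*uppergamma(4*s + 4, 1/4) - 64*331776**s*(4*s + 3)*(8*s + 11)*uppergamma(4*s + 4, 1) - 16*331776**s*(8*s + 11) + 54*6**(8*s)*(8*s + 11))/(20736**s*(4*s + 3)*(8*s + 11))
  Re(s) > -11/8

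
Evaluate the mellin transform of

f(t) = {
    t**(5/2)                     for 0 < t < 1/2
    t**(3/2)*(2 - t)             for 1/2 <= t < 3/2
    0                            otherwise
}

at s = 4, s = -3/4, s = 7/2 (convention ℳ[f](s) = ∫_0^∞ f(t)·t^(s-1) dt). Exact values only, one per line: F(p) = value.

F(4) = -15*sqrt(2)/4576 + 4617*sqrt(6)/9152
F(-3/4) = 2**(1/4)*(-22 + 19*3**(3/4))/21
F(7/2) = 2173/1920

strip the shared t-power: t**(3/2) on [0, 1/2); sqrt(t)*(2 - t) on [1/2, 3/2)
reversing the shared t-power: t on [0, 1/2); 2 - t on [1/2, 3/2)
decompose at 1/2; ℳ[f](s) sums the 2 pieces' integrals
between 0 and 1/2 the integrand is t**(5/2)·t^(s-1)
[1/2, 3/2) adds the kernel integral of t**(3/2)*(2 - t)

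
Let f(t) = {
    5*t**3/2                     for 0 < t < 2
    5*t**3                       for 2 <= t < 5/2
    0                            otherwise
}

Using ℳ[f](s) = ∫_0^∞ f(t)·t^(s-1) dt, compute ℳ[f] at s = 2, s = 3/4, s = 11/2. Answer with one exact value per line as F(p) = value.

along the cuts 2, ℳ[f](s) splits into 2 integrals
∫ over [0, 2) of 5*t**3/2·t^(s-1) joins the sum
segment [2, 5/2) carries 5*t**3; integrate it

F(2) = 2613/32
F(3/4) = 2**(1/4)*(-64*sqrt(2) + 125*5**(3/4))/12
F(11/2) = -1280*sqrt(2)/17 + 1953125*sqrt(10)/4352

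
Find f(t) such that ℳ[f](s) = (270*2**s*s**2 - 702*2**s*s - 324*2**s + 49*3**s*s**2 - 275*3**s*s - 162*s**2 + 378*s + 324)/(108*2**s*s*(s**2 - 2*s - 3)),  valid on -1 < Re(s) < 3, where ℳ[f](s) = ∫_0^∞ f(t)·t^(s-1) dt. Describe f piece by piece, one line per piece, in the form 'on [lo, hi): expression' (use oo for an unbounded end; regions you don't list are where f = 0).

integrate the 4 segments split at 1/2, 1, 3/2, then add the results
on [0, 1/2): add ∫ t·t^(s-1) dt
∫ over [1/2, 1) of (2*t + 1)·t^(s-1) joins the sum
segment 1 to 3/2 holds t/2; add its integral
the [3/2, ∞) slice contributes ∫ t**(-3)·t^(s-1) dt

on [0, 1/2): t
on [1/2, 1): 2*t + 1
on [1, 3/2): t/2
on [3/2, oo): t**(-3)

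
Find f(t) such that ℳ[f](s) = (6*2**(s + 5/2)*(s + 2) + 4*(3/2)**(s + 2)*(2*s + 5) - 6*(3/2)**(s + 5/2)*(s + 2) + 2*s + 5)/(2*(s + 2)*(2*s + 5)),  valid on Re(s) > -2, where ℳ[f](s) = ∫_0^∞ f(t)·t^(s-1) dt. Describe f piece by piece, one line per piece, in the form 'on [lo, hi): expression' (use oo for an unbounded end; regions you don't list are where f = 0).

the 3 pieces separated at 1, 3/2 each add one integral
over [0, 1), the kernel integral of 5*t**2/2 enters the sum
segment 1 to 3/2 holds 2*t**2; add its integral
for t in [3/2, 2): the term is ∫ 3*t**(5/2)/2·t^(s-1)

on [0, 1): 5*t**2/2
on [1, 3/2): 2*t**2
on [3/2, 2): 3*t**(5/2)/2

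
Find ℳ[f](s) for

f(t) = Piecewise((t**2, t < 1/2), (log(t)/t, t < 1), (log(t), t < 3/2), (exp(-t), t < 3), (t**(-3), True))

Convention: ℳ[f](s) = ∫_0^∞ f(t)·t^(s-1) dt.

(108*2**s*s**2*(s - 3)*(s + 2)*(s**2 - 2*s + 1)*uppergamma(s, 3/2) - 108*2**s*s**2*(s - 3)*(s + 2)*(s**2 - 2*s + 1)*uppergamma(s, 3) - 108*2**s*s**2*(s - 3)*(s + 2) + 108*2**s*(s - 3)*(s + 2)*(s**2 - 2*s + 1) - 108*3**s*s*(s - 3)*(s + 2)*(s**2 - 2*s + 1)*log(2) + 108*3**s*s*(s - 3)*(s + 2)*(s**2 - 2*s + 1)*log(3) - 108*3**s*(s - 3)*(s + 2)*(s**2 - 2*s + 1) - 4*6**s*s**2*(s + 2)*(s**2 - 2*s + 1) + 216*s**3*(s - 3)*(s + 2)*log(2) - 216*s**2*(s - 3)*(s + 2)*log(2) + 216*s**2*(s - 3)*(s + 2) + 27*s**2*(s - 3)*(s**2 - 2*s + 1))/(108*2**s*s**2*(s - 3)*(s + 2)*(s**2 - 2*s + 1))
  -2 < Re(s) < 3

the 5 pieces separated at 1/2, 1, 3/2, 3 each add one integral
the [0, 1/2) slice contributes ∫ t**2·t^(s-1) dt
piece [1/2, 1): integrate log(t)/t against the kernel
between 1 and 3/2 the integrand is log(t)·t^(s-1)
∫ over [3/2, 3) of exp(-t)·t^(s-1) joins the sum
∫ t**(-3)·t^(s-1) over [3, ∞)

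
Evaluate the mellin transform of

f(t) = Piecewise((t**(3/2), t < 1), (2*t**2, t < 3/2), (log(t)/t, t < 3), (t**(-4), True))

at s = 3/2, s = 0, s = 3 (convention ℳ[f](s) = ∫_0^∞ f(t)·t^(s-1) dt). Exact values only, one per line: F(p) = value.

F(3/2) = -538*sqrt(3)/135 - 5/21 + log(2**(sqrt(6))*3**(-sqrt(6) + 2*sqrt(3))) + 83*sqrt(6)/28
F(0) = log(6**(1/3)/2) + 365/162
F(3) = 9*log(2)/8 + 271/180 + 27*log(3)/8

the 4 pieces separated at 1, 3/2, 3 each add one integral
the [0, 1) slice contributes ∫ t**(3/2)·t^(s-1) dt
between 1 and 3/2 the integrand is 2*t**2·t^(s-1)
segment 3/2 to 3 holds log(t)/t; add its integral
the [3, ∞) slice contributes ∫ t**(-4)·t^(s-1) dt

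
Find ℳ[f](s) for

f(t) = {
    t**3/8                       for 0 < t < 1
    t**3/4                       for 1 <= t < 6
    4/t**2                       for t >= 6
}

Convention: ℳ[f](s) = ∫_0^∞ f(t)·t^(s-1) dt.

(3880*6**s*s - 7800*6**s - 9*s + 18)/(72*(s**2 + s - 6))
  -3 < Re(s) < 2

strip the common scale on t: t**3 on [0, 1/2); 2*t**3 on [1/2, 3); t**(-2) on [3, ∞)
invert the shared t-power to get t on [0, 1/2); 2*t on [1/2, 3); t**(-4) on [3, ∞)
decompose at 1, 6; ℳ[f](s) sums the 3 pieces' integrals
on [0, 1): add ∫ t**3/8·t^(s-1) dt
segment [1, 6) carries t**3/4; integrate it
∫ over [6, ∞) of 4/t**2·t^(s-1) joins the sum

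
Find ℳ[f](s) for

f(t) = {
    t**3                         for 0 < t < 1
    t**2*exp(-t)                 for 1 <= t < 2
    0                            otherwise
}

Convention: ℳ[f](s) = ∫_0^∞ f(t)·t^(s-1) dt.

reversing the shared t-power: t on [0, 1); exp(-t) on [1, 2)
breakpoints 1: one integral from each of the 2 segments
piece [0, 1): integrate t**3 against the kernel
the [1, 2) slice contributes ∫ t**2*exp(-t)·t^(s-1) dt

((s + 3)*uppergamma(s + 2, 1) - (s + 3)*uppergamma(s + 2, 2) + 1)/(s + 3)
  Re(s) > -3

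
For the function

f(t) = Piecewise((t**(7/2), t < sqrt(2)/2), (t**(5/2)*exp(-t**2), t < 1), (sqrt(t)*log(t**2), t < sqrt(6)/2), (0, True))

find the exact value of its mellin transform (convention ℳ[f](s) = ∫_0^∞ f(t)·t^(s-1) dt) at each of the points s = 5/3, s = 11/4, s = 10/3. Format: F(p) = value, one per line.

F(5/3) = -54*2**(11/12)*3**(1/12)/169 - 9*2**(11/12)*3**(1/12)*log(2)/26 - uppergamma(25/12, 1)/2 + 3*2**(5/12)/124 + 72/169 + uppergamma(25/12, 1/2)/2 + 9*2**(11/12)*3**(1/12)*log(3)/26
F(11/4) = -uppergamma(21/8, 1)/2 - 3*2**(3/8)*3**(5/8)*log(2)/13 - 24*2**(3/8)*3**(5/8)/169 + 2**(7/8)/100 + 32/169 + 3*2**(3/8)*3**(5/8)*log(3)/13 + uppergamma(21/8, 1/2)/2
F(10/3) = -uppergamma(35/12, 1)/2 - 9*2**(1/12)*3**(11/12)*log(2)/46 - 54*2**(1/12)*3**(11/12)/529 + 3*2**(7/12)/328 + 72/529 + 9*2**(1/12)*3**(11/12)*log(3)/46 + uppergamma(35/12, 1/2)/2

reversing the shared t-power: t**3 on [0, sqrt(2)/2); t**2*exp(-t**2) on [sqrt(2)/2, 1); log(t**2) on [1, sqrt(6)/2)
invert the shared t-power to get t on [0, sqrt(2)/2); exp(-t**2) on [sqrt(2)/2, 1); log(t**2)/t**2 on [1, sqrt(6)/2)
invert the power substitution to get sqrt(t) on [0, 1/2); exp(-t) on [1/2, 1); log(t)/t on [1, 3/2)
the 3 pieces separated at sqrt(2)/2, 1 each add one integral
∫ t**(7/2)·t^(s-1) over [0, sqrt(2)/2)
over [sqrt(2)/2, 1), the kernel integral of t**(5/2)*exp(-t**2) enters the sum
on [1, sqrt(6)/2) integrate f = sqrt(t)*log(t**2) against the kernel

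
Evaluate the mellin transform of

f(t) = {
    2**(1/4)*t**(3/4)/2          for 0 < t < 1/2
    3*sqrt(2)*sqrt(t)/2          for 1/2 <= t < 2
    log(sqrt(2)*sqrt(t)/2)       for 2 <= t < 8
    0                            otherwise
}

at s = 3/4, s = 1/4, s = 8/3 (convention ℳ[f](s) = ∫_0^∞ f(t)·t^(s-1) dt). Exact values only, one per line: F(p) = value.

F(3/4) = 2**(1/4)*(-748 + 960*log(2) + 607*sqrt(2))/180
F(1/4) = 2**(3/4)*(-72 + 32*log(2) + 49*sqrt(2))/8
F(8/3) = -18 - 9*2**(1/3)/152 + 3*2**(5/6)/328 + 2475*2**(2/3)/608 + 96*log(2)

the common scale on t comes off first: t**(3/4) on [0, 1/4); 3*sqrt(t) on [1/4, 1); log(sqrt(t)) on [1, 4)
undo the power substitution: t**(3/2) on [0, 1/2); 3*t on [1/2, 1); log(t) on [1, 2)
summing 3 kernel integrals split by 1/2, 2 yields ℳ[f](s)
segment 0 to 1/2 holds 2**(1/4)*t**(3/4)/2; add its integral
for t in [1/2, 2): the term is ∫ 3*sqrt(2)*sqrt(t)/2·t^(s-1)
the [2, 8) slice contributes ∫ log(sqrt(2)*sqrt(t)/2)·t^(s-1) dt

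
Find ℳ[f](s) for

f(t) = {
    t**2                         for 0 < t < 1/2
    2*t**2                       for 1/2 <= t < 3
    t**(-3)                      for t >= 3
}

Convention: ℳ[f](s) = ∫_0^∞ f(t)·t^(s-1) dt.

the shared t-power comes off first: t on [0, 1/2); 2*t on [1/2, 3); t**(-4) on [3, ∞)
breakpoints 1/2, 3: one integral from each of the 3 segments
∫ over [0, 1/2) of t**2·t^(s-1) joins the sum
∫ over [1/2, 3) of 2*t**2·t^(s-1) joins the sum
segment 3 to ∞ holds t**(-3); add its integral

(1940*6**s*s - 5840*6**s - 27*s + 81)/(108*2**s*(s**2 - s - 6))
  -2 < Re(s) < 3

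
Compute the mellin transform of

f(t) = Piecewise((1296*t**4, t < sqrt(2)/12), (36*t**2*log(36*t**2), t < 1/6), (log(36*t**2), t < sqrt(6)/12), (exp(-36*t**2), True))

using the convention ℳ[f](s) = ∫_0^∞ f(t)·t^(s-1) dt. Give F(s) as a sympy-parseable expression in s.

reversing the common scale on t: 81*t**4 on [0, sqrt(2)/6); 9*t**2*log(9*t**2) on [sqrt(2)/6, 1/3); log(9*t**2) on [1/3, sqrt(6)/6); …
invert the common scale on t to get t**4 on [0, sqrt(2)/2); t**2*log(t**2) on [sqrt(2)/2, 1); log(t**2) on [1, sqrt(6)/2); …
back out the power substitution: t**2 on [0, 1/2); t*log(t) on [1/2, 1); log(t) on [1, 3/2); …
split f at sqrt(2)/12, 1/6, sqrt(6)/12: ℳ[f](s) collects 4 kernel integrals
piece [0, sqrt(2)/12): integrate 1296*t**4 against the kernel
segment sqrt(2)/12 to 1/6 holds 36*t**2*log(36*t**2); add its integral
the [1/6, sqrt(6)/12) slice contributes ∫ log(36*t**2)·t^(s-1) dt
on [sqrt(6)/12, ∞): add ∫ exp(-36*t**2)·t^(s-1) dt

(sqrt(2)/12)**s*(2*2**(s/2)*s**2*(s + 4)*(s**2 + 4*s + 4)*uppergamma(s/2, 3/2) - 8*2**(s/2)*s**2*(s + 4) + 8*2**(s/2)*(s + 4)*(s**2 + 4*s + 4) + 3**(s/2)*s*(s + 4)*(-4*log(2) + 4*log(3))*(s**2 + 4*s + 4) - 8*3**(s/2)*(s + 4)*(s**2 + 4*s + 4) + s**3*(s + 4)*log(4) + 4*s**2*(s + 4)*log(2) + 4*s**2*(s + 4) + s**2*(s**2 + 4*s + 4))/(4*s**2*(s + 4)*(s**2 + 4*s + 4))
  Re(s) > -4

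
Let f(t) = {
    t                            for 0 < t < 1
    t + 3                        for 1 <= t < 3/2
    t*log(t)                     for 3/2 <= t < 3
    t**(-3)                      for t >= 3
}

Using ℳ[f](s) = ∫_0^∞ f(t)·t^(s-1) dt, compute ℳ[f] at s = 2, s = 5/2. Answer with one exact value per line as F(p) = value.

F(2) = 17/24 + 9*log(2)/8 + 63*log(3)/8
F(5/2) = -226*sqrt(3)/147 - 27*sqrt(6)*log(3)/56 - 6/5 + 27*sqrt(6)*log(2)/56 + 3861*sqrt(6)/1960 + 54*sqrt(3)*log(3)/7

integrate the 4 segments split at 1, 3/2, 3, then add the results
segment 0 to 1 holds t; add its integral
[1, 3/2) adds the kernel integral of (t + 3)
on [3/2, 3): add ∫ t*log(t)·t^(s-1) dt
segment [3, ∞) carries t**(-3); integrate it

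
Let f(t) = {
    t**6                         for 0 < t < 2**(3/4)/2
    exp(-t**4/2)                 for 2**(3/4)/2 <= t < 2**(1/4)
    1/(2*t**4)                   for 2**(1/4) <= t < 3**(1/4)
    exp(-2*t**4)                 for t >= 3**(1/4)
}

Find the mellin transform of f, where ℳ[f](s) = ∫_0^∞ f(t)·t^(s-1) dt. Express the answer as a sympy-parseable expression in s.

(sqrt(2)*3**(3/4)/6)**s*(3*24**(s/4)*(s - 4)*(s + 6)*uppergamma(s/4, 1/4) + 3*6**(s/4)*(s - 4)*(s + 6)*uppergamma(s/4, 6) + 3*sqrt(2)*6**(s/4)*(s - 4) + 2*6**(s/2)*(s + 6) - 3*(2**(3/4)*3**(1/4))**s*(s - 4)*(s + 6)*uppergamma(s/4, 1) - 3*(2**(3/4)*3**(1/4))**s*(s + 6))/(12*(s - 4)*(s + 6))
  Re(s) > -6

undo the power substitution: t**3 on [0, sqrt(2)/2); exp(-t**2/2) on [sqrt(2)/2, sqrt(2)); 1/(2*t**2) on [sqrt(2), sqrt(3)); …
back out the power substitution: t**(3/2) on [0, 1/2); exp(-t/2) on [1/2, 2); 1/(2*t) on [2, 3); …
decompose at 2**(3/4)/2, 2**(1/4), 3**(1/4); ℳ[f](s) sums the 4 pieces' integrals
between 0 and 2**(3/4)/2 the integrand is t**6·t^(s-1)
∫ over [2**(3/4)/2, 2**(1/4)) of exp(-t**4/2)·t^(s-1) joins the sum
piece [2**(1/4), 3**(1/4)): integrate 1/(2*t**4) against the kernel
on [3**(1/4), ∞) integrate f = exp(-2*t**4) against the kernel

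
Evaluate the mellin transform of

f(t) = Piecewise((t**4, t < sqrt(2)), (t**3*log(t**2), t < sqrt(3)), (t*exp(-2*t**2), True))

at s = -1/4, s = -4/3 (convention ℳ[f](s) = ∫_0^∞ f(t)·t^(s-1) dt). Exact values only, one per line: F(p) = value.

F(-1/4) = -96*3**(3/8)/121 - 8*2**(3/8)*log(2)/11 + 2**(5/8)*uppergamma(3/8, 6)/4 + 64*2**(3/8)/121 + 8*2**(7/8)/15 + 12*3**(3/8)*log(3)/11
F(-4/3) = -18*3**(5/6)/25 - 3*2**(5/6)*log(2)/5 + 2**(1/6)*uppergamma(-1/6, 6)/2 + 3*2**(1/3)/4 + 18*2**(5/6)/25 + 3*3**(5/6)*log(3)/5

remove the shared t-power first: t**3 on [0, sqrt(2)); t**2*log(t**2) on [sqrt(2), sqrt(3)); exp(-2*t**2) on [sqrt(3), ∞)
back out the power substitution: t**(3/2) on [0, 2); t*log(t) on [2, 3); exp(-2*t) on [3, ∞)
cuts at sqrt(2), sqrt(3): linearity sums the 3 kernel integrals
between 0 and sqrt(2) the integrand is t**4·t^(s-1)
on [sqrt(2), sqrt(3)): add ∫ t**3*log(t**2)·t^(s-1) dt
segment sqrt(3) to ∞ holds t*exp(-2*t**2); add its integral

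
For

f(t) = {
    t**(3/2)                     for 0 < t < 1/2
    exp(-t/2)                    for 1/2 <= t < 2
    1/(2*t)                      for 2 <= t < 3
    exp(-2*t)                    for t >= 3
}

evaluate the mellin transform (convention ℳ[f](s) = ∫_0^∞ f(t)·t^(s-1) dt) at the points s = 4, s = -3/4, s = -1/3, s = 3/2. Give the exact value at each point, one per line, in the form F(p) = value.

linearity at 1/2, 2, 3 turns ℳ[f](s) into 4 summed integrals
the [0, 1/2) slice contributes ∫ t**(3/2)·t^(s-1) dt
piece [1/2, 2): integrate exp(-t/2) against the kernel
[2, 3) adds the kernel integral of 1/(2*t)
the [3, ∞) slice contributes ∫ exp(-2*t)·t^(s-1) dt

F(4) = -256*exp(-1) + sqrt(2)/352 + 183*exp(-6)/8 + 19/6 + 493*exp(-1/4)/4
F(-3/4) = -2**(1/4)*uppergamma(-3/4, 1)/2 - 2*3**(1/4)/63 + 2**(3/4)*uppergamma(-3/4, 6) + 31*2**(1/4)/42 + 2**(1/4)*uppergamma(-3/4, 1/4)/2
F(-1/3) = -2**(2/3)*uppergamma(-1/3, 1)/2 - 3**(2/3)/24 + 2**(1/3)*uppergamma(-1/3, 6) + 3*2**(2/3)/32 + 3*2**(5/6)/14 + 2**(2/3)*uppergamma(-1/3, 1/4)/2
F(3/2) = -sqrt(2) - 2*sqrt(2)*exp(-1) - sqrt(2)*sqrt(pi)*erfc(1) + sqrt(2)*sqrt(pi)*erfc(sqrt(6))/8 + sqrt(3)*exp(-6)/2 + 1/24 + sqrt(2)*exp(-1/4) + sqrt(2)*sqrt(pi)*erfc(1/2) + sqrt(3)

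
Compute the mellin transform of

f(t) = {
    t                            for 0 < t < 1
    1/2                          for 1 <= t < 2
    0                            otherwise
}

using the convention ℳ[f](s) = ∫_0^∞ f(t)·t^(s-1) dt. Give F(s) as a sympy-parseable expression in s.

(2**s*(s + 1) + s - 1)/(2*s*(s + 1))
  Re(s) > -1

the 2 pieces separated at 1 each add one integral
for t in [0, 1): the term is ∫ t·t^(s-1)
on [1, 2) integrate f = 1/2 against the kernel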